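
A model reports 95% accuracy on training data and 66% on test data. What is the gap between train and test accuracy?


Gap = train_accuracy - test_accuracy
= 95 - 66
= 29%
This large gap strongly indicates overfitting.

29


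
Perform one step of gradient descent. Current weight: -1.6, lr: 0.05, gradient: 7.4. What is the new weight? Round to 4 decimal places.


w_new = w_old - lr * gradient
= -1.6 - 0.05 * 7.4
= -1.6 - (0.37)
= -1.9700

-1.9700


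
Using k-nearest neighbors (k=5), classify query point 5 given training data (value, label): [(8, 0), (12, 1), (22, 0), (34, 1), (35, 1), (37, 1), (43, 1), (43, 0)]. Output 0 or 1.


Distances from query 5:
Point 8 (class 0): distance = 3
Point 12 (class 1): distance = 7
Point 22 (class 0): distance = 17
Point 34 (class 1): distance = 29
Point 35 (class 1): distance = 30
K=5 nearest neighbors: classes = [0, 1, 0, 1, 1]
Votes for class 1: 3 / 5
Majority vote => class 1

1


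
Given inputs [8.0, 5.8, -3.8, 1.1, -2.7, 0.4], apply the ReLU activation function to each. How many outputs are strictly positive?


ReLU(x) = max(0, x) for each element:
ReLU(8.0) = 8.0
ReLU(5.8) = 5.8
ReLU(-3.8) = 0
ReLU(1.1) = 1.1
ReLU(-2.7) = 0
ReLU(0.4) = 0.4
Active neurons (>0): 4

4


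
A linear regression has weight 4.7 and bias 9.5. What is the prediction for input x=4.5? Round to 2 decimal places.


y = 4.7 * 4.5 + (9.5)
= 21.15 + (9.5)
= 30.65

30.65


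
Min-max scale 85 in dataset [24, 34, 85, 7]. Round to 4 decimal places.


Min = 7, Max = 85
Range = 85 - 7 = 78
Scaled = (x - min) / (max - min)
= (85 - 7) / 78
= 78 / 78
= 1.0000

1.0000


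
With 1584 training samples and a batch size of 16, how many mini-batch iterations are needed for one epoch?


Iterations per epoch = dataset_size / batch_size
= 1584 / 16
= 99

99


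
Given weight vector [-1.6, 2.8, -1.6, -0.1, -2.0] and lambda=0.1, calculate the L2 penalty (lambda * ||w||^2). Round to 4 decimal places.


Squaring each weight:
(-1.6)^2 = 2.56
2.8^2 = 7.84
(-1.6)^2 = 2.56
(-0.1)^2 = 0.01
(-2.0)^2 = 4.0
Sum of squares = 16.97
Penalty = 0.1 * 16.97 = 1.6970

1.6970


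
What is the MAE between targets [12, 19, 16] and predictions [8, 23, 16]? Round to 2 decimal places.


Absolute errors: [4, 4, 0]
Sum of absolute errors = 8
MAE = 8 / 3 = 2.67

2.67


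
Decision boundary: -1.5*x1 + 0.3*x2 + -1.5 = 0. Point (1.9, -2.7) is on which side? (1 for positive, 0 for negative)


Compute -1.5 * 1.9 + 0.3 * -2.7 + -1.5
= -2.85 + -0.81 + -1.5
= -5.16
Since -5.16 < 0, the point is on the negative side.

0


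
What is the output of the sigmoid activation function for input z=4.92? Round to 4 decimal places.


sigmoid(z) = 1 / (1 + exp(-z))
exp(-(4.92)) = exp(-4.92) = 0.0073
1 + 0.0073 = 1.0073
1 / 1.0073 = 0.9928

0.9928


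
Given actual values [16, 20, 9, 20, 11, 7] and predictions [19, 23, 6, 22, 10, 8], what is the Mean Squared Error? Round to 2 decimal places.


Differences: [-3, -3, 3, -2, 1, -1]
Squared errors: [9, 9, 9, 4, 1, 1]
Sum of squared errors = 33
MSE = 33 / 6 = 5.50

5.50


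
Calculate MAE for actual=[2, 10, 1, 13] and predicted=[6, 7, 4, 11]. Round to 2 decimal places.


Absolute errors: [4, 3, 3, 2]
Sum of absolute errors = 12
MAE = 12 / 4 = 3.00

3.00


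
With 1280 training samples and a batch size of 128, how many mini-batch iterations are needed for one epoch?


Iterations per epoch = dataset_size / batch_size
= 1280 / 128
= 10

10


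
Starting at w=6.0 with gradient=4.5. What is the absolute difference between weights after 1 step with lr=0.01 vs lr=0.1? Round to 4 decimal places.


With lr=0.01: w_new = 6.0 - 0.01 * 4.5 = 5.955
With lr=0.1: w_new = 6.0 - 0.1 * 4.5 = 5.55
Absolute difference = |5.955 - 5.55|
= 0.4050

0.4050


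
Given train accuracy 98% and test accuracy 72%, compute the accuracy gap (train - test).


Gap = train_accuracy - test_accuracy
= 98 - 72
= 26%
This large gap strongly indicates overfitting.

26


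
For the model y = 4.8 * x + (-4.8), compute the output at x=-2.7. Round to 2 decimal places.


y = 4.8 * -2.7 + (-4.8)
= -12.96 + (-4.8)
= -17.76

-17.76


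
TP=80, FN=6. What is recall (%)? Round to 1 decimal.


Recall = TP / (TP + FN) * 100
= 80 / (80 + 6)
= 80 / 86
= 0.9302
= 93.0%

93.0


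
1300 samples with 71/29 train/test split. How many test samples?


Train samples = 1300 * 71% = 923
Test samples = 1300 - 923
= 377

377


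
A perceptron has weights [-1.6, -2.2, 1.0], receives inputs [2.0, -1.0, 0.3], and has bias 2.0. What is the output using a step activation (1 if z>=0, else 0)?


z = w . x + b
= -1.6*2.0 + -2.2*-1.0 + 1.0*0.3 + 2.0
= -3.2 + 2.2 + 0.3 + 2.0
= -0.7 + 2.0
= 1.3
Since z = 1.3 >= 0, output = 1

1


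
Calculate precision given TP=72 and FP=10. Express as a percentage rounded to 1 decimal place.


Precision = TP / (TP + FP) * 100
= 72 / (72 + 10)
= 72 / 82
= 0.878
= 87.8%

87.8


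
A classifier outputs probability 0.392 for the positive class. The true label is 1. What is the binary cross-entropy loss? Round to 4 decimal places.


For y=1: Loss = -log(p)
= -log(0.392)
= -(-0.9365)
= 0.9365

0.9365


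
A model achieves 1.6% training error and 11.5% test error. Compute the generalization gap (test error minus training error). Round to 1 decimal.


Generalization gap = test_error - train_error
= 11.5 - 1.6
= 9.9%
A moderate gap.

9.9


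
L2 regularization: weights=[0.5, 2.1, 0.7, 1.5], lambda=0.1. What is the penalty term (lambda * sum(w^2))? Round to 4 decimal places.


Squaring each weight:
0.5^2 = 0.25
2.1^2 = 4.41
0.7^2 = 0.49
1.5^2 = 2.25
Sum of squares = 7.4
Penalty = 0.1 * 7.4 = 0.7400

0.7400


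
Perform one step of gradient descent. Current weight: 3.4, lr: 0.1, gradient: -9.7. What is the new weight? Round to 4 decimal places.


w_new = w_old - lr * gradient
= 3.4 - 0.1 * -9.7
= 3.4 - (-0.97)
= 4.3700

4.3700


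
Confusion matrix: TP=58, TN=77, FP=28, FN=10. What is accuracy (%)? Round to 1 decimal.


Accuracy = (TP + TN) / (TP + TN + FP + FN) * 100
= (58 + 77) / (58 + 77 + 28 + 10)
= 135 / 173
= 0.7803
= 78.0%

78.0


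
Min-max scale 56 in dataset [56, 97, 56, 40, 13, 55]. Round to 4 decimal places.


Min = 13, Max = 97
Range = 97 - 13 = 84
Scaled = (x - min) / (max - min)
= (56 - 13) / 84
= 43 / 84
= 0.5119

0.5119


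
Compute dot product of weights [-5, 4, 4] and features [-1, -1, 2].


Element-wise products:
-5 * -1 = 5
4 * -1 = -4
4 * 2 = 8
Sum = 5 + -4 + 8
= 9

9


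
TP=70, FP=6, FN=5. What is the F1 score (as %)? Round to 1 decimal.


Precision = TP / (TP + FP) = 70 / 76 = 0.9211
Recall = TP / (TP + FN) = 70 / 75 = 0.9333
F1 = 2 * P * R / (P + R)
= 2 * 0.9211 * 0.9333 / (0.9211 + 0.9333)
= 1.7193 / 1.8544
= 0.9272
As percentage: 92.7%

92.7


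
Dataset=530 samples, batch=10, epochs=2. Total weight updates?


Iterations per epoch = 530 / 10 = 53
Total updates = iterations_per_epoch * epochs
= 53 * 2
= 106

106


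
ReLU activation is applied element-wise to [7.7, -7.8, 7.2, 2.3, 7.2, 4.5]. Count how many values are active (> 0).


ReLU(x) = max(0, x) for each element:
ReLU(7.7) = 7.7
ReLU(-7.8) = 0
ReLU(7.2) = 7.2
ReLU(2.3) = 2.3
ReLU(7.2) = 7.2
ReLU(4.5) = 4.5
Active neurons (>0): 5

5


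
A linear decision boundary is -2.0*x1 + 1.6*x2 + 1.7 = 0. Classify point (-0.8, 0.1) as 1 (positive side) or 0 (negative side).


Compute -2.0 * -0.8 + 1.6 * 0.1 + 1.7
= 1.6 + 0.16 + 1.7
= 3.46
Since 3.46 >= 0, the point is on the positive side.

1


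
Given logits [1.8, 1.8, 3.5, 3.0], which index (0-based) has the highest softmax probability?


Softmax is a monotonic transformation, so it preserves the argmax.
We need to find the index of the maximum logit.
Index 0: 1.8
Index 1: 1.8
Index 2: 3.5
Index 3: 3.0
Maximum logit = 3.5 at index 2

2


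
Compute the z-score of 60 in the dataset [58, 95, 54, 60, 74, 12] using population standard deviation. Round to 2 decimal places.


Mean = (58 + 95 + 54 + 60 + 74 + 12) / 6 = 58.8333
Variance = sum((x_i - mean)^2) / n = 626.1389
Std = sqrt(626.1389) = 25.0228
Z = (x - mean) / std
= (60 - 58.8333) / 25.0228
= 1.1667 / 25.0228
= 0.05

0.05


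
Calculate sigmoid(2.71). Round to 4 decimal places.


sigmoid(z) = 1 / (1 + exp(-z))
exp(-(2.71)) = exp(-2.71) = 0.0665
1 + 0.0665 = 1.0665
1 / 1.0665 = 0.9376

0.9376


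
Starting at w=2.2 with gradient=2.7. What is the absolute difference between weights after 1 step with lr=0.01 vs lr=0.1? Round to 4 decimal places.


With lr=0.01: w_new = 2.2 - 0.01 * 2.7 = 2.173
With lr=0.1: w_new = 2.2 - 0.1 * 2.7 = 1.93
Absolute difference = |2.173 - 1.93|
= 0.2430

0.2430


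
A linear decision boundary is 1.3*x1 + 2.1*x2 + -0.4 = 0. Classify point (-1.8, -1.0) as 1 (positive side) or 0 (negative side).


Compute 1.3 * -1.8 + 2.1 * -1.0 + -0.4
= -2.34 + -2.1 + -0.4
= -4.84
Since -4.84 < 0, the point is on the negative side.

0


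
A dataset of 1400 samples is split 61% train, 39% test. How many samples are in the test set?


Train samples = 1400 * 61% = 854
Test samples = 1400 - 854
= 546

546


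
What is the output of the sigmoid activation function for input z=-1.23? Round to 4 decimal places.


sigmoid(z) = 1 / (1 + exp(-z))
exp(-(-1.23)) = exp(1.23) = 3.4212
1 + 3.4212 = 4.4212
1 / 4.4212 = 0.2262

0.2262


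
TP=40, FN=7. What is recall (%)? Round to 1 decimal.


Recall = TP / (TP + FN) * 100
= 40 / (40 + 7)
= 40 / 47
= 0.8511
= 85.1%

85.1


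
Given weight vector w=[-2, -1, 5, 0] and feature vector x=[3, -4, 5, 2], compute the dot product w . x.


Element-wise products:
-2 * 3 = -6
-1 * -4 = 4
5 * 5 = 25
0 * 2 = 0
Sum = -6 + 4 + 25 + 0
= 23

23


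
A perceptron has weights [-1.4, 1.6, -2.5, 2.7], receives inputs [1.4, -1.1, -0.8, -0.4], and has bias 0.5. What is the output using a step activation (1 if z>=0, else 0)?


z = w . x + b
= -1.4*1.4 + 1.6*-1.1 + -2.5*-0.8 + 2.7*-0.4 + 0.5
= -1.96 + -1.76 + 2.0 + -1.08 + 0.5
= -2.8 + 0.5
= -2.3
Since z = -2.3 < 0, output = 0

0


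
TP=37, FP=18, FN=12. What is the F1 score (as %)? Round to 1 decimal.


Precision = TP / (TP + FP) = 37 / 55 = 0.6727
Recall = TP / (TP + FN) = 37 / 49 = 0.7551
F1 = 2 * P * R / (P + R)
= 2 * 0.6727 * 0.7551 / (0.6727 + 0.7551)
= 1.016 / 1.4278
= 0.7115
As percentage: 71.2%

71.2


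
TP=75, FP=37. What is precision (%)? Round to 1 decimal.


Precision = TP / (TP + FP) * 100
= 75 / (75 + 37)
= 75 / 112
= 0.6696
= 67.0%

67.0


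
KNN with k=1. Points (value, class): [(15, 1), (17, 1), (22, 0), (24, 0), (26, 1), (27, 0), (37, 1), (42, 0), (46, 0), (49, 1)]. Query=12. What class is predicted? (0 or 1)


Distances from query 12:
Point 15 (class 1): distance = 3
K=1 nearest neighbors: classes = [1]
Votes for class 1: 1 / 1
Majority vote => class 1

1


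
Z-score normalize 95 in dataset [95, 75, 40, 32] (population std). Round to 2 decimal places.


Mean = (95 + 75 + 40 + 32) / 4 = 60.5
Variance = sum((x_i - mean)^2) / n = 658.25
Std = sqrt(658.25) = 25.6564
Z = (x - mean) / std
= (95 - 60.5) / 25.6564
= 34.5 / 25.6564
= 1.34

1.34


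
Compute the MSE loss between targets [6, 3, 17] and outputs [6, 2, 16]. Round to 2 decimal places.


Differences: [0, 1, 1]
Squared errors: [0, 1, 1]
Sum of squared errors = 2
MSE = 2 / 3 = 0.67

0.67


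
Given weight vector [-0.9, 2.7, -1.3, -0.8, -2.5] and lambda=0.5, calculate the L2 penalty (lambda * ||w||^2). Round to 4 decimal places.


Squaring each weight:
(-0.9)^2 = 0.81
2.7^2 = 7.29
(-1.3)^2 = 1.69
(-0.8)^2 = 0.64
(-2.5)^2 = 6.25
Sum of squares = 16.68
Penalty = 0.5 * 16.68 = 8.3400

8.3400


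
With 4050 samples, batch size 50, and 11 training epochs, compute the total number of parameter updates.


Iterations per epoch = 4050 / 50 = 81
Total updates = iterations_per_epoch * epochs
= 81 * 11
= 891

891


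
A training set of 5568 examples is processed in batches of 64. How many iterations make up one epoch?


Iterations per epoch = dataset_size / batch_size
= 5568 / 64
= 87

87


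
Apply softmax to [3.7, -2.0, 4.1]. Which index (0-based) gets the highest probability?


Softmax is a monotonic transformation, so it preserves the argmax.
We need to find the index of the maximum logit.
Index 0: 3.7
Index 1: -2.0
Index 2: 4.1
Maximum logit = 4.1 at index 2

2


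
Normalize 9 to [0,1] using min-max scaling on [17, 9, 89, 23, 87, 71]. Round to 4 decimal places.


Min = 9, Max = 89
Range = 89 - 9 = 80
Scaled = (x - min) / (max - min)
= (9 - 9) / 80
= 0 / 80
= 0.0000

0.0000


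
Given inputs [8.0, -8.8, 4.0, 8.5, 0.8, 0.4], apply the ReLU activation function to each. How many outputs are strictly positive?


ReLU(x) = max(0, x) for each element:
ReLU(8.0) = 8.0
ReLU(-8.8) = 0
ReLU(4.0) = 4.0
ReLU(8.5) = 8.5
ReLU(0.8) = 0.8
ReLU(0.4) = 0.4
Active neurons (>0): 5

5


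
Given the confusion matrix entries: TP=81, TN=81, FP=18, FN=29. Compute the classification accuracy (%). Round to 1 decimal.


Accuracy = (TP + TN) / (TP + TN + FP + FN) * 100
= (81 + 81) / (81 + 81 + 18 + 29)
= 162 / 209
= 0.7751
= 77.5%

77.5


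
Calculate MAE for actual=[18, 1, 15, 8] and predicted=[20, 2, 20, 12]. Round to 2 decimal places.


Absolute errors: [2, 1, 5, 4]
Sum of absolute errors = 12
MAE = 12 / 4 = 3.00

3.00


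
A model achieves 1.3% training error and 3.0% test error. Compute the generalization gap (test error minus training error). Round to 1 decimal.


Generalization gap = test_error - train_error
= 3.0 - 1.3
= 1.7%
A small gap suggests good generalization.

1.7


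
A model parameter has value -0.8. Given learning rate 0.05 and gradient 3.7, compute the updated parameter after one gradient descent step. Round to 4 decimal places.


w_new = w_old - lr * gradient
= -0.8 - 0.05 * 3.7
= -0.8 - (0.185)
= -0.9850

-0.9850


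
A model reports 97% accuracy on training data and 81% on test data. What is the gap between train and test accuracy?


Gap = train_accuracy - test_accuracy
= 97 - 81
= 16%
This gap suggests the model is overfitting.

16


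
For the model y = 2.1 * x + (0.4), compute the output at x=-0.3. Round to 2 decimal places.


y = 2.1 * -0.3 + (0.4)
= -0.63 + (0.4)
= -0.23

-0.23


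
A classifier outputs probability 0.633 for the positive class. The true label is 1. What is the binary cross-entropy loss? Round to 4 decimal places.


For y=1: Loss = -log(p)
= -log(0.633)
= -(-0.4573)
= 0.4573

0.4573


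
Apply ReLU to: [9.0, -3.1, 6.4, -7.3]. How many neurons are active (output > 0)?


ReLU(x) = max(0, x) for each element:
ReLU(9.0) = 9.0
ReLU(-3.1) = 0
ReLU(6.4) = 6.4
ReLU(-7.3) = 0
Active neurons (>0): 2

2


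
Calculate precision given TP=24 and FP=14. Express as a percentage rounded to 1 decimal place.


Precision = TP / (TP + FP) * 100
= 24 / (24 + 14)
= 24 / 38
= 0.6316
= 63.2%

63.2


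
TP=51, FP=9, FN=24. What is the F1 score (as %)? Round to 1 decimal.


Precision = TP / (TP + FP) = 51 / 60 = 0.85
Recall = TP / (TP + FN) = 51 / 75 = 0.68
F1 = 2 * P * R / (P + R)
= 2 * 0.85 * 0.68 / (0.85 + 0.68)
= 1.156 / 1.53
= 0.7556
As percentage: 75.6%

75.6


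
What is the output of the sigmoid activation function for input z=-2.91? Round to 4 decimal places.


sigmoid(z) = 1 / (1 + exp(-z))
exp(-(-2.91)) = exp(2.91) = 18.3568
1 + 18.3568 = 19.3568
1 / 19.3568 = 0.0517

0.0517


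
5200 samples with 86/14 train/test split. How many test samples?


Train samples = 5200 * 86% = 4472
Test samples = 5200 - 4472
= 728

728


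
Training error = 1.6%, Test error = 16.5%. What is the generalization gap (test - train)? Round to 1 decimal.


Generalization gap = test_error - train_error
= 16.5 - 1.6
= 14.9%
A large gap suggests overfitting.

14.9


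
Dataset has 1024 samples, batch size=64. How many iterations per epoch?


Iterations per epoch = dataset_size / batch_size
= 1024 / 64
= 16

16


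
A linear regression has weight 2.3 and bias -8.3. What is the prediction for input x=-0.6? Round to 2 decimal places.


y = 2.3 * -0.6 + (-8.3)
= -1.38 + (-8.3)
= -9.68

-9.68


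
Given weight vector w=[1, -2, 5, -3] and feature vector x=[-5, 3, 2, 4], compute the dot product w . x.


Element-wise products:
1 * -5 = -5
-2 * 3 = -6
5 * 2 = 10
-3 * 4 = -12
Sum = -5 + -6 + 10 + -12
= -13

-13


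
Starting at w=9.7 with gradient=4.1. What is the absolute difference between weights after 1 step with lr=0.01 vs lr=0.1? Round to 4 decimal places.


With lr=0.01: w_new = 9.7 - 0.01 * 4.1 = 9.659
With lr=0.1: w_new = 9.7 - 0.1 * 4.1 = 9.29
Absolute difference = |9.659 - 9.29|
= 0.3690

0.3690


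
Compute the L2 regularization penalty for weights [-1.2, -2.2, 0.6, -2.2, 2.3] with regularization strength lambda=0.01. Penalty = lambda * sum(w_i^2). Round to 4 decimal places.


Squaring each weight:
(-1.2)^2 = 1.44
(-2.2)^2 = 4.84
0.6^2 = 0.36
(-2.2)^2 = 4.84
2.3^2 = 5.29
Sum of squares = 16.77
Penalty = 0.01 * 16.77 = 0.1677

0.1677


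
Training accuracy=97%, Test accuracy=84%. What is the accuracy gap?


Gap = train_accuracy - test_accuracy
= 97 - 84
= 13%
This gap suggests the model is overfitting.

13


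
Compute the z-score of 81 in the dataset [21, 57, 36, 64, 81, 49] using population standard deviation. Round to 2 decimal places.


Mean = (21 + 57 + 36 + 64 + 81 + 49) / 6 = 51.3333
Variance = sum((x_i - mean)^2) / n = 372.2222
Std = sqrt(372.2222) = 19.2931
Z = (x - mean) / std
= (81 - 51.3333) / 19.2931
= 29.6667 / 19.2931
= 1.54

1.54


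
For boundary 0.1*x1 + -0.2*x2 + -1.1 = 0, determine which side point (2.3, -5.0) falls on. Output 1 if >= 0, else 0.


Compute 0.1 * 2.3 + -0.2 * -5.0 + -1.1
= 0.23 + 1.0 + -1.1
= 0.13
Since 0.13 >= 0, the point is on the positive side.

1


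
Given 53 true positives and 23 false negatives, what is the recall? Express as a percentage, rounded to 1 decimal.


Recall = TP / (TP + FN) * 100
= 53 / (53 + 23)
= 53 / 76
= 0.6974
= 69.7%

69.7


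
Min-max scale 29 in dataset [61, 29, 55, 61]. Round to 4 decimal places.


Min = 29, Max = 61
Range = 61 - 29 = 32
Scaled = (x - min) / (max - min)
= (29 - 29) / 32
= 0 / 32
= 0.0000

0.0000


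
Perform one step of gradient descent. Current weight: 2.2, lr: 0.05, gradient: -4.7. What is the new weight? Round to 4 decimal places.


w_new = w_old - lr * gradient
= 2.2 - 0.05 * -4.7
= 2.2 - (-0.235)
= 2.4350

2.4350


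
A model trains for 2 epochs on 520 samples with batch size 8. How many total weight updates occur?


Iterations per epoch = 520 / 8 = 65
Total updates = iterations_per_epoch * epochs
= 65 * 2
= 130

130


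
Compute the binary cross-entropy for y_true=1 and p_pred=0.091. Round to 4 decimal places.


For y=1: Loss = -log(p)
= -log(0.091)
= -(-2.3969)
= 2.3969

2.3969


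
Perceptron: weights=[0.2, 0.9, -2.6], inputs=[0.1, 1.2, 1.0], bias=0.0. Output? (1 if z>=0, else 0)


z = w . x + b
= 0.2*0.1 + 0.9*1.2 + -2.6*1.0 + 0.0
= 0.02 + 1.08 + -2.6 + 0.0
= -1.5 + 0.0
= -1.5
Since z = -1.5 < 0, output = 0

0


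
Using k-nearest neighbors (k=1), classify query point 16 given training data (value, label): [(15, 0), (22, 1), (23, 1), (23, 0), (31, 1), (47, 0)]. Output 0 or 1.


Distances from query 16:
Point 15 (class 0): distance = 1
K=1 nearest neighbors: classes = [0]
Votes for class 1: 0 / 1
Majority vote => class 0

0


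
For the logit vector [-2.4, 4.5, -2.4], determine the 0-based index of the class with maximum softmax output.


Softmax is a monotonic transformation, so it preserves the argmax.
We need to find the index of the maximum logit.
Index 0: -2.4
Index 1: 4.5
Index 2: -2.4
Maximum logit = 4.5 at index 1

1


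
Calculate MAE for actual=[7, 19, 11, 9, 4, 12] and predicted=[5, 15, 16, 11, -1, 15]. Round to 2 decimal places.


Absolute errors: [2, 4, 5, 2, 5, 3]
Sum of absolute errors = 21
MAE = 21 / 6 = 3.50

3.50


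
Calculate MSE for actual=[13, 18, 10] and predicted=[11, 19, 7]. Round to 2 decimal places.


Differences: [2, -1, 3]
Squared errors: [4, 1, 9]
Sum of squared errors = 14
MSE = 14 / 3 = 4.67

4.67


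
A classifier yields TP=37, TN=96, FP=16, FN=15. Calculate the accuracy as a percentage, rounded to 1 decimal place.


Accuracy = (TP + TN) / (TP + TN + FP + FN) * 100
= (37 + 96) / (37 + 96 + 16 + 15)
= 133 / 164
= 0.811
= 81.1%

81.1


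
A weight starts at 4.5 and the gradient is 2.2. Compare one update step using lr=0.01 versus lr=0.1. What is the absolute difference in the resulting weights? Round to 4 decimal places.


With lr=0.01: w_new = 4.5 - 0.01 * 2.2 = 4.478
With lr=0.1: w_new = 4.5 - 0.1 * 2.2 = 4.28
Absolute difference = |4.478 - 4.28|
= 0.1980

0.1980


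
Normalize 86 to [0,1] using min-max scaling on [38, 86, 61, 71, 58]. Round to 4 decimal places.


Min = 38, Max = 86
Range = 86 - 38 = 48
Scaled = (x - min) / (max - min)
= (86 - 38) / 48
= 48 / 48
= 1.0000

1.0000


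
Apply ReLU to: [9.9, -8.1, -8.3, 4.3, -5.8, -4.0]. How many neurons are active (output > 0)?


ReLU(x) = max(0, x) for each element:
ReLU(9.9) = 9.9
ReLU(-8.1) = 0
ReLU(-8.3) = 0
ReLU(4.3) = 4.3
ReLU(-5.8) = 0
ReLU(-4.0) = 0
Active neurons (>0): 2

2


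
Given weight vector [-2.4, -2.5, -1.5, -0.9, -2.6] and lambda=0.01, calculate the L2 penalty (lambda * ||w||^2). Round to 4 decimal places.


Squaring each weight:
(-2.4)^2 = 5.76
(-2.5)^2 = 6.25
(-1.5)^2 = 2.25
(-0.9)^2 = 0.81
(-2.6)^2 = 6.76
Sum of squares = 21.83
Penalty = 0.01 * 21.83 = 0.2183

0.2183


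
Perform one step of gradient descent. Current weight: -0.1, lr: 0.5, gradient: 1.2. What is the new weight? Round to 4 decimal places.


w_new = w_old - lr * gradient
= -0.1 - 0.5 * 1.2
= -0.1 - (0.6)
= -0.7000

-0.7000


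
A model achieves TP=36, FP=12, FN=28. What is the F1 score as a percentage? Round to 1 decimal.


Precision = TP / (TP + FP) = 36 / 48 = 0.75
Recall = TP / (TP + FN) = 36 / 64 = 0.5625
F1 = 2 * P * R / (P + R)
= 2 * 0.75 * 0.5625 / (0.75 + 0.5625)
= 0.8438 / 1.3125
= 0.6429
As percentage: 64.3%

64.3


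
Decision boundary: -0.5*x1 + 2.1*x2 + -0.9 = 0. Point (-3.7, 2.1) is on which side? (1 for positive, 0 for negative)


Compute -0.5 * -3.7 + 2.1 * 2.1 + -0.9
= 1.85 + 4.41 + -0.9
= 5.36
Since 5.36 >= 0, the point is on the positive side.

1


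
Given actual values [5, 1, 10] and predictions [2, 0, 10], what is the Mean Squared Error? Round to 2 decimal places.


Differences: [3, 1, 0]
Squared errors: [9, 1, 0]
Sum of squared errors = 10
MSE = 10 / 3 = 3.33

3.33


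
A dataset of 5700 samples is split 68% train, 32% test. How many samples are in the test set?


Train samples = 5700 * 68% = 3876
Test samples = 5700 - 3876
= 1824

1824


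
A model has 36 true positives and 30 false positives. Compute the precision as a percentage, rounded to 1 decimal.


Precision = TP / (TP + FP) * 100
= 36 / (36 + 30)
= 36 / 66
= 0.5455
= 54.5%

54.5


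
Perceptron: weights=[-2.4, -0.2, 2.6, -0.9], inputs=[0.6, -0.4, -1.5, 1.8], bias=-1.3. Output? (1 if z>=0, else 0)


z = w . x + b
= -2.4*0.6 + -0.2*-0.4 + 2.6*-1.5 + -0.9*1.8 + -1.3
= -1.44 + 0.08 + -3.9 + -1.62 + -1.3
= -6.88 + -1.3
= -8.18
Since z = -8.18 < 0, output = 0

0


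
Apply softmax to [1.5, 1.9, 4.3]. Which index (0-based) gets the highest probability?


Softmax is a monotonic transformation, so it preserves the argmax.
We need to find the index of the maximum logit.
Index 0: 1.5
Index 1: 1.9
Index 2: 4.3
Maximum logit = 4.3 at index 2

2


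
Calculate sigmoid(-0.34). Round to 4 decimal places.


sigmoid(z) = 1 / (1 + exp(-z))
exp(-(-0.34)) = exp(0.34) = 1.4049
1 + 1.4049 = 2.4049
1 / 2.4049 = 0.4158

0.4158


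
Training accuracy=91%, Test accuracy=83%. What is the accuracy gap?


Gap = train_accuracy - test_accuracy
= 91 - 83
= 8%
This moderate gap may indicate mild overfitting.

8


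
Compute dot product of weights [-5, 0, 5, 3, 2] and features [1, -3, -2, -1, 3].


Element-wise products:
-5 * 1 = -5
0 * -3 = 0
5 * -2 = -10
3 * -1 = -3
2 * 3 = 6
Sum = -5 + 0 + -10 + -3 + 6
= -12

-12


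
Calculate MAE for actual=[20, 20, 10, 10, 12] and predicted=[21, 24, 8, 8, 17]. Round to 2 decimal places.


Absolute errors: [1, 4, 2, 2, 5]
Sum of absolute errors = 14
MAE = 14 / 5 = 2.80

2.80


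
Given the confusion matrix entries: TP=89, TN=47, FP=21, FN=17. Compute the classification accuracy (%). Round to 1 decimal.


Accuracy = (TP + TN) / (TP + TN + FP + FN) * 100
= (89 + 47) / (89 + 47 + 21 + 17)
= 136 / 174
= 0.7816
= 78.2%

78.2


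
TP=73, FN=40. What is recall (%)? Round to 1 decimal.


Recall = TP / (TP + FN) * 100
= 73 / (73 + 40)
= 73 / 113
= 0.646
= 64.6%

64.6


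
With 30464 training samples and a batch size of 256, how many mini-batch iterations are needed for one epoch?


Iterations per epoch = dataset_size / batch_size
= 30464 / 256
= 119

119


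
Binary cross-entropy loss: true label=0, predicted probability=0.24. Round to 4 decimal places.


For y=0: Loss = -log(1-p)
= -log(1 - 0.24)
= -log(0.76)
= -(-0.2744)
= 0.2744

0.2744


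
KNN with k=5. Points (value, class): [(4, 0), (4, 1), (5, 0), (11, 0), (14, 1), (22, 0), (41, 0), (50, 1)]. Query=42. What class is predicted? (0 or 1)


Distances from query 42:
Point 41 (class 0): distance = 1
Point 50 (class 1): distance = 8
Point 22 (class 0): distance = 20
Point 14 (class 1): distance = 28
Point 11 (class 0): distance = 31
K=5 nearest neighbors: classes = [0, 1, 0, 1, 0]
Votes for class 1: 2 / 5
Majority vote => class 0

0


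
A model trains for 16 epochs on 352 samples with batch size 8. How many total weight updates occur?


Iterations per epoch = 352 / 8 = 44
Total updates = iterations_per_epoch * epochs
= 44 * 16
= 704

704


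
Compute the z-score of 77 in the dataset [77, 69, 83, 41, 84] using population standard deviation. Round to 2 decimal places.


Mean = (77 + 69 + 83 + 41 + 84) / 5 = 70.8
Variance = sum((x_i - mean)^2) / n = 250.56
Std = sqrt(250.56) = 15.8291
Z = (x - mean) / std
= (77 - 70.8) / 15.8291
= 6.2 / 15.8291
= 0.39

0.39


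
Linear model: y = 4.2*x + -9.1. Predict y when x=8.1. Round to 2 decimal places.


y = 4.2 * 8.1 + (-9.1)
= 34.02 + (-9.1)
= 24.92

24.92


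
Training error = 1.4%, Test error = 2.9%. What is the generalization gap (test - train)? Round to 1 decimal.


Generalization gap = test_error - train_error
= 2.9 - 1.4
= 1.5%
A small gap suggests good generalization.

1.5


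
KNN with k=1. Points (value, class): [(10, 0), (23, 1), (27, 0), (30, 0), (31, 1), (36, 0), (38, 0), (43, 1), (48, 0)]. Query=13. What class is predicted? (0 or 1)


Distances from query 13:
Point 10 (class 0): distance = 3
K=1 nearest neighbors: classes = [0]
Votes for class 1: 0 / 1
Majority vote => class 0

0


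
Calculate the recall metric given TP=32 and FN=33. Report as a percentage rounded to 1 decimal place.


Recall = TP / (TP + FN) * 100
= 32 / (32 + 33)
= 32 / 65
= 0.4923
= 49.2%

49.2


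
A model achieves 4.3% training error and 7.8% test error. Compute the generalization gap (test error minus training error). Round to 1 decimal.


Generalization gap = test_error - train_error
= 7.8 - 4.3
= 3.5%
A moderate gap.

3.5


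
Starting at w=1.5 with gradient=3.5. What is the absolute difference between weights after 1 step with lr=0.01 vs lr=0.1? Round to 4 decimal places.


With lr=0.01: w_new = 1.5 - 0.01 * 3.5 = 1.465
With lr=0.1: w_new = 1.5 - 0.1 * 3.5 = 1.15
Absolute difference = |1.465 - 1.15|
= 0.3150

0.3150


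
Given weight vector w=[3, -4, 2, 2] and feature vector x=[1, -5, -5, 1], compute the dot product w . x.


Element-wise products:
3 * 1 = 3
-4 * -5 = 20
2 * -5 = -10
2 * 1 = 2
Sum = 3 + 20 + -10 + 2
= 15

15


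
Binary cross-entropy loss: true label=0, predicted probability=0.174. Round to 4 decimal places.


For y=0: Loss = -log(1-p)
= -log(1 - 0.174)
= -log(0.826)
= -(-0.1912)
= 0.1912

0.1912


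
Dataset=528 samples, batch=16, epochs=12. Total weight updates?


Iterations per epoch = 528 / 16 = 33
Total updates = iterations_per_epoch * epochs
= 33 * 12
= 396

396


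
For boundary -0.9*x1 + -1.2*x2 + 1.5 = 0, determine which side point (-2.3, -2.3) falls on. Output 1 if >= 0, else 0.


Compute -0.9 * -2.3 + -1.2 * -2.3 + 1.5
= 2.07 + 2.76 + 1.5
= 6.33
Since 6.33 >= 0, the point is on the positive side.

1


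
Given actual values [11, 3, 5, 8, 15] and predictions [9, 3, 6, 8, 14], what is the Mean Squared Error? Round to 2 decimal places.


Differences: [2, 0, -1, 0, 1]
Squared errors: [4, 0, 1, 0, 1]
Sum of squared errors = 6
MSE = 6 / 5 = 1.20

1.20


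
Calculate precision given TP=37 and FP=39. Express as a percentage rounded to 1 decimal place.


Precision = TP / (TP + FP) * 100
= 37 / (37 + 39)
= 37 / 76
= 0.4868
= 48.7%

48.7


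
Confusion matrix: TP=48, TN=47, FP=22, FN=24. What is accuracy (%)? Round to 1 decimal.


Accuracy = (TP + TN) / (TP + TN + FP + FN) * 100
= (48 + 47) / (48 + 47 + 22 + 24)
= 95 / 141
= 0.6738
= 67.4%

67.4


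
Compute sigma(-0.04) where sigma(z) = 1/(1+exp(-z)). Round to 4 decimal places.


sigmoid(z) = 1 / (1 + exp(-z))
exp(-(-0.04)) = exp(0.04) = 1.0408
1 + 1.0408 = 2.0408
1 / 2.0408 = 0.4900

0.4900


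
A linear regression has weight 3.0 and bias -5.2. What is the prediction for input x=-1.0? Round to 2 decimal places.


y = 3.0 * -1.0 + (-5.2)
= -3.0 + (-5.2)
= -8.20

-8.20


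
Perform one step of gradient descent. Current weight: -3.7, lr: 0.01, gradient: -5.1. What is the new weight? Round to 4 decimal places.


w_new = w_old - lr * gradient
= -3.7 - 0.01 * -5.1
= -3.7 - (-0.051)
= -3.6490

-3.6490


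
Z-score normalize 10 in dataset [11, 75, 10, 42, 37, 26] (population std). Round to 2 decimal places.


Mean = (11 + 75 + 10 + 42 + 37 + 26) / 6 = 33.5
Variance = sum((x_i - mean)^2) / n = 486.9167
Std = sqrt(486.9167) = 22.0662
Z = (x - mean) / std
= (10 - 33.5) / 22.0662
= -23.5 / 22.0662
= -1.06

-1.06


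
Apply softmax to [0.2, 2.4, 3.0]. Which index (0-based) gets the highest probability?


Softmax is a monotonic transformation, so it preserves the argmax.
We need to find the index of the maximum logit.
Index 0: 0.2
Index 1: 2.4
Index 2: 3.0
Maximum logit = 3.0 at index 2

2


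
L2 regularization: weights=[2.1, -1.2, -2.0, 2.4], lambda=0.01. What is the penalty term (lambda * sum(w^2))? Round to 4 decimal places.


Squaring each weight:
2.1^2 = 4.41
(-1.2)^2 = 1.44
(-2.0)^2 = 4.0
2.4^2 = 5.76
Sum of squares = 15.61
Penalty = 0.01 * 15.61 = 0.1561

0.1561


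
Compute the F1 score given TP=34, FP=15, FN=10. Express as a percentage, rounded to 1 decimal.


Precision = TP / (TP + FP) = 34 / 49 = 0.6939
Recall = TP / (TP + FN) = 34 / 44 = 0.7727
F1 = 2 * P * R / (P + R)
= 2 * 0.6939 * 0.7727 / (0.6939 + 0.7727)
= 1.0724 / 1.4666
= 0.7312
As percentage: 73.1%

73.1


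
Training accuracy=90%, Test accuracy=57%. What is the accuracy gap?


Gap = train_accuracy - test_accuracy
= 90 - 57
= 33%
This large gap strongly indicates overfitting.

33


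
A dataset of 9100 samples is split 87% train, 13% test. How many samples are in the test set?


Train samples = 9100 * 87% = 7917
Test samples = 9100 - 7917
= 1183

1183


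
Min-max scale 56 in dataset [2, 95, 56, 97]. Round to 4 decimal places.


Min = 2, Max = 97
Range = 97 - 2 = 95
Scaled = (x - min) / (max - min)
= (56 - 2) / 95
= 54 / 95
= 0.5684

0.5684


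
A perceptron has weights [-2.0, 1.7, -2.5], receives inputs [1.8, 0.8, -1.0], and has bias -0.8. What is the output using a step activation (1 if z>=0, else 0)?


z = w . x + b
= -2.0*1.8 + 1.7*0.8 + -2.5*-1.0 + -0.8
= -3.6 + 1.36 + 2.5 + -0.8
= 0.26 + -0.8
= -0.54
Since z = -0.54 < 0, output = 0

0


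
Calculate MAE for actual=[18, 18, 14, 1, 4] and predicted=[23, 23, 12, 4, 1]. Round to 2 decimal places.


Absolute errors: [5, 5, 2, 3, 3]
Sum of absolute errors = 18
MAE = 18 / 5 = 3.60

3.60


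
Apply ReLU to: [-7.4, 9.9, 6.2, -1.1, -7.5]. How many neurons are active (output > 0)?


ReLU(x) = max(0, x) for each element:
ReLU(-7.4) = 0
ReLU(9.9) = 9.9
ReLU(6.2) = 6.2
ReLU(-1.1) = 0
ReLU(-7.5) = 0
Active neurons (>0): 2

2


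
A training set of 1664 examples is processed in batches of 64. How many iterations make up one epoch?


Iterations per epoch = dataset_size / batch_size
= 1664 / 64
= 26

26


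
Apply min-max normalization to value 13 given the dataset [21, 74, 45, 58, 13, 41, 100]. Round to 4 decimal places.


Min = 13, Max = 100
Range = 100 - 13 = 87
Scaled = (x - min) / (max - min)
= (13 - 13) / 87
= 0 / 87
= 0.0000

0.0000


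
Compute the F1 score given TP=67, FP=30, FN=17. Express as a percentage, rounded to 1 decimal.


Precision = TP / (TP + FP) = 67 / 97 = 0.6907
Recall = TP / (TP + FN) = 67 / 84 = 0.7976
F1 = 2 * P * R / (P + R)
= 2 * 0.6907 * 0.7976 / (0.6907 + 0.7976)
= 1.1019 / 1.4883
= 0.7403
As percentage: 74.0%

74.0


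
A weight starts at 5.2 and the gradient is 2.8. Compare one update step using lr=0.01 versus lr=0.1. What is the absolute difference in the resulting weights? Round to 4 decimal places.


With lr=0.01: w_new = 5.2 - 0.01 * 2.8 = 5.172
With lr=0.1: w_new = 5.2 - 0.1 * 2.8 = 4.92
Absolute difference = |5.172 - 4.92|
= 0.2520

0.2520


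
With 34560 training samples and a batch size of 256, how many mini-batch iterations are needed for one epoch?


Iterations per epoch = dataset_size / batch_size
= 34560 / 256
= 135

135


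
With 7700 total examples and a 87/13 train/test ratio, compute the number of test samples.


Train samples = 7700 * 87% = 6699
Test samples = 7700 - 6699
= 1001

1001


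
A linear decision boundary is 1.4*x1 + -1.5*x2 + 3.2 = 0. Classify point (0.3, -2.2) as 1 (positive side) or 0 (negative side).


Compute 1.4 * 0.3 + -1.5 * -2.2 + 3.2
= 0.42 + 3.3 + 3.2
= 6.92
Since 6.92 >= 0, the point is on the positive side.

1


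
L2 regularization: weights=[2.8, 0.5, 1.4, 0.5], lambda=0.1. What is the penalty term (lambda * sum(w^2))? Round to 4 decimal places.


Squaring each weight:
2.8^2 = 7.84
0.5^2 = 0.25
1.4^2 = 1.96
0.5^2 = 0.25
Sum of squares = 10.3
Penalty = 0.1 * 10.3 = 1.0300

1.0300


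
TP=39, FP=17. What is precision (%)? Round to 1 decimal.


Precision = TP / (TP + FP) * 100
= 39 / (39 + 17)
= 39 / 56
= 0.6964
= 69.6%

69.6


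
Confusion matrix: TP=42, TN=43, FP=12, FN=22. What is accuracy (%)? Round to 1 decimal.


Accuracy = (TP + TN) / (TP + TN + FP + FN) * 100
= (42 + 43) / (42 + 43 + 12 + 22)
= 85 / 119
= 0.7143
= 71.4%

71.4


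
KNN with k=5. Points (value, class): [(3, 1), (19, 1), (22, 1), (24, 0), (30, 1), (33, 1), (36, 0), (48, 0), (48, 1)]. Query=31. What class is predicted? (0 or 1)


Distances from query 31:
Point 30 (class 1): distance = 1
Point 33 (class 1): distance = 2
Point 36 (class 0): distance = 5
Point 24 (class 0): distance = 7
Point 22 (class 1): distance = 9
K=5 nearest neighbors: classes = [1, 1, 0, 0, 1]
Votes for class 1: 3 / 5
Majority vote => class 1

1


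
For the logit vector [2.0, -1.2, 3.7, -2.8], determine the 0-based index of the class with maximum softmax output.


Softmax is a monotonic transformation, so it preserves the argmax.
We need to find the index of the maximum logit.
Index 0: 2.0
Index 1: -1.2
Index 2: 3.7
Index 3: -2.8
Maximum logit = 3.7 at index 2

2


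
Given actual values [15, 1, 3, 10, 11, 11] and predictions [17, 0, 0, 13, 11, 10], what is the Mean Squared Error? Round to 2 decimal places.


Differences: [-2, 1, 3, -3, 0, 1]
Squared errors: [4, 1, 9, 9, 0, 1]
Sum of squared errors = 24
MSE = 24 / 6 = 4.00

4.00


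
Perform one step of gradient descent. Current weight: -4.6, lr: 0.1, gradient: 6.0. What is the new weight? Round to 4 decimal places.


w_new = w_old - lr * gradient
= -4.6 - 0.1 * 6.0
= -4.6 - (0.6)
= -5.2000

-5.2000


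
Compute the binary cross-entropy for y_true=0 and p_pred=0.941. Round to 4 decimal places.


For y=0: Loss = -log(1-p)
= -log(1 - 0.941)
= -log(0.059)
= -(-2.8302)
= 2.8302

2.8302


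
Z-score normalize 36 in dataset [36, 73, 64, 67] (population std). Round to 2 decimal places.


Mean = (36 + 73 + 64 + 67) / 4 = 60.0
Variance = sum((x_i - mean)^2) / n = 202.5
Std = sqrt(202.5) = 14.2302
Z = (x - mean) / std
= (36 - 60.0) / 14.2302
= -24.0 / 14.2302
= -1.69

-1.69


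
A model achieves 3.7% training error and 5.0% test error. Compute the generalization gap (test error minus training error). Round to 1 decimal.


Generalization gap = test_error - train_error
= 5.0 - 3.7
= 1.3%
A small gap suggests good generalization.

1.3


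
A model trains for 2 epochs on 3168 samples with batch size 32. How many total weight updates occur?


Iterations per epoch = 3168 / 32 = 99
Total updates = iterations_per_epoch * epochs
= 99 * 2
= 198

198


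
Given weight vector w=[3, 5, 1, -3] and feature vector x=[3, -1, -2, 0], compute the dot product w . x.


Element-wise products:
3 * 3 = 9
5 * -1 = -5
1 * -2 = -2
-3 * 0 = 0
Sum = 9 + -5 + -2 + 0
= 2

2


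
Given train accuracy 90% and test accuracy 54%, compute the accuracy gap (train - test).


Gap = train_accuracy - test_accuracy
= 90 - 54
= 36%
This large gap strongly indicates overfitting.

36


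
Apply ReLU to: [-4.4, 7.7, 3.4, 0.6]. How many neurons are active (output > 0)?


ReLU(x) = max(0, x) for each element:
ReLU(-4.4) = 0
ReLU(7.7) = 7.7
ReLU(3.4) = 3.4
ReLU(0.6) = 0.6
Active neurons (>0): 3

3


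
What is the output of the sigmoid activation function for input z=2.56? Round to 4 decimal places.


sigmoid(z) = 1 / (1 + exp(-z))
exp(-(2.56)) = exp(-2.56) = 0.0773
1 + 0.0773 = 1.0773
1 / 1.0773 = 0.9282

0.9282


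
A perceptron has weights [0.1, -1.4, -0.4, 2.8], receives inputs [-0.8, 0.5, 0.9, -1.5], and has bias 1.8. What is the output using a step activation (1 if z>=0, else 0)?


z = w . x + b
= 0.1*-0.8 + -1.4*0.5 + -0.4*0.9 + 2.8*-1.5 + 1.8
= -0.08 + -0.7 + -0.36 + -4.2 + 1.8
= -5.34 + 1.8
= -3.54
Since z = -3.54 < 0, output = 0

0


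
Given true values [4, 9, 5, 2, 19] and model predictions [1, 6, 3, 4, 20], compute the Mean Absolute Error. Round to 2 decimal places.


Absolute errors: [3, 3, 2, 2, 1]
Sum of absolute errors = 11
MAE = 11 / 5 = 2.20

2.20


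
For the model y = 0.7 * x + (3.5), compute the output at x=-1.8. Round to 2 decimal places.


y = 0.7 * -1.8 + (3.5)
= -1.26 + (3.5)
= 2.24

2.24


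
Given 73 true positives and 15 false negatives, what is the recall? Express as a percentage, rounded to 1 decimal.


Recall = TP / (TP + FN) * 100
= 73 / (73 + 15)
= 73 / 88
= 0.8295
= 83.0%

83.0


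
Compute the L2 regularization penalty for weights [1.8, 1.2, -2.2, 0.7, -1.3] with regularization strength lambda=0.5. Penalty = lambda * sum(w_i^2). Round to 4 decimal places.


Squaring each weight:
1.8^2 = 3.24
1.2^2 = 1.44
(-2.2)^2 = 4.84
0.7^2 = 0.49
(-1.3)^2 = 1.69
Sum of squares = 11.7
Penalty = 0.5 * 11.7 = 5.8500

5.8500


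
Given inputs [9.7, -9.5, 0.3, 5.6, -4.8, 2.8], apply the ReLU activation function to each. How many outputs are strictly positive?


ReLU(x) = max(0, x) for each element:
ReLU(9.7) = 9.7
ReLU(-9.5) = 0
ReLU(0.3) = 0.3
ReLU(5.6) = 5.6
ReLU(-4.8) = 0
ReLU(2.8) = 2.8
Active neurons (>0): 4

4


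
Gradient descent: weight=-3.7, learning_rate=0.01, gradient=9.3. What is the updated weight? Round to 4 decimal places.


w_new = w_old - lr * gradient
= -3.7 - 0.01 * 9.3
= -3.7 - (0.093)
= -3.7930

-3.7930


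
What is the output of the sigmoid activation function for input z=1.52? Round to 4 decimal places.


sigmoid(z) = 1 / (1 + exp(-z))
exp(-(1.52)) = exp(-1.52) = 0.2187
1 + 0.2187 = 1.2187
1 / 1.2187 = 0.8205

0.8205


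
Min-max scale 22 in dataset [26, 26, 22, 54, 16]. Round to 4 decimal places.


Min = 16, Max = 54
Range = 54 - 16 = 38
Scaled = (x - min) / (max - min)
= (22 - 16) / 38
= 6 / 38
= 0.1579

0.1579
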